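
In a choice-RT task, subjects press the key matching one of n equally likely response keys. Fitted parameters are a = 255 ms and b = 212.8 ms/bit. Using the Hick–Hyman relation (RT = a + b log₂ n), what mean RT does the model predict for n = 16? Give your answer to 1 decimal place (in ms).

log₂(16) = 4 bits, so RT = 255 + 212.8 × 4 ≈ 1106.200 ms.

1106.2 ms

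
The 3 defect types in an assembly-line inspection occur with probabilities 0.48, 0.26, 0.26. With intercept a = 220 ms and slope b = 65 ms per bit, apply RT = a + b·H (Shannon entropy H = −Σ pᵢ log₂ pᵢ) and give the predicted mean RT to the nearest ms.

319 ms

Entropy contributions −pᵢ log₂ pᵢ: 0.5083, 0.5053, 0.5053; sum H = 1.5188 bits.
RT = a + bH = 220 + 65·1.5188 = 318.72 ms.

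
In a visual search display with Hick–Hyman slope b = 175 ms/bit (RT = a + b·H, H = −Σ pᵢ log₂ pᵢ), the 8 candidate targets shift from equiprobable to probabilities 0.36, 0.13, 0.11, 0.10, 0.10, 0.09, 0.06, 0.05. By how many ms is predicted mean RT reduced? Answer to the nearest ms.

52 ms

Equiprobable entropy H₀ = log₂ 8 = 3.0000 bits.
Skewed entropy H = −Σ pᵢ log₂ pᵢ = 2.7002 bits.
ΔRT = b·(H₀ − H) = 175 × 0.2998 = 52.46 ms.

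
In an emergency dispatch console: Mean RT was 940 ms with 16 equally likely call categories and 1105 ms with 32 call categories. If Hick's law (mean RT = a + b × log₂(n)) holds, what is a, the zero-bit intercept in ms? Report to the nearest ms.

Slope: b = (1105 − 940) / (log₂ 32 − log₂ 16) = 165/1.0000 = 165 ms/bit.
a = RT₁ − b·log₂ n₁ = 940 − 165 × 4 = 280.000 ms.

280 ms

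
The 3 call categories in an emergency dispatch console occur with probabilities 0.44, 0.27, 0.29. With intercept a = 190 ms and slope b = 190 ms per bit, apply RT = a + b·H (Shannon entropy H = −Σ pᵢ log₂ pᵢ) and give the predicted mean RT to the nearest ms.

Entropy contributions −pᵢ log₂ pᵢ: 0.5211, 0.5100, 0.5179; sum H = 1.5491 bits.
RT = a + bH = 190 + 190·1.5491 = 484.32 ms.

484 ms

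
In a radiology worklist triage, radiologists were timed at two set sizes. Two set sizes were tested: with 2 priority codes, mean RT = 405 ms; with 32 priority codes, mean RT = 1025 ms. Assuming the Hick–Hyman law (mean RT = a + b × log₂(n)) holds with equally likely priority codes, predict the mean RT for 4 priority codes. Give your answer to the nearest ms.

560 ms

RT is linear in log₂ n, so two points fix the line:
  b = (1025 − 405) / (log₂ 32 − log₂ 2) = 620 / (5 − 1) = 155 ms/bit
  a = 405 − 155 × 1 = 250 ms
Then RT(4) = 250 + 155 × log₂ 4 = 250 + 155 × 2 ≈ 560.000 ms.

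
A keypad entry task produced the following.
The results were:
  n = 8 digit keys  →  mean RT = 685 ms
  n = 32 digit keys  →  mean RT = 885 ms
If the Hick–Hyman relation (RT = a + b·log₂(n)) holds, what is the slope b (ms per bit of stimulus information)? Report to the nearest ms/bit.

100 ms/bit

Slope: b = (885 − 685) / (log₂ 32 − log₂ 8) = 200/2.0000 = 100 ms/bit.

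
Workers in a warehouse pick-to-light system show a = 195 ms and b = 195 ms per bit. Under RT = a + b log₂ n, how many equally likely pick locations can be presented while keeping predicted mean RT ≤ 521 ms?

195·log₂ n ≤ 521 − 195 = 326, giving log₂ n ≤ 1.6718 and n ≤ 3.186. The largest whole number is 3.

3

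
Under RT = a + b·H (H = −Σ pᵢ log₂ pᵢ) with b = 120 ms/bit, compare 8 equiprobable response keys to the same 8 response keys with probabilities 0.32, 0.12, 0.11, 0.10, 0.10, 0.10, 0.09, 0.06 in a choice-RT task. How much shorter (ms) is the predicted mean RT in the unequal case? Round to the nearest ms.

Equiprobable entropy H₀ = log₂ 8 = 3.0000 bits.
Skewed entropy H = −Σ pᵢ log₂ pᵢ = 2.7962 bits.
ΔRT = b·(H₀ − H) = 120 × 0.2038 = 24.46 ms.

24 ms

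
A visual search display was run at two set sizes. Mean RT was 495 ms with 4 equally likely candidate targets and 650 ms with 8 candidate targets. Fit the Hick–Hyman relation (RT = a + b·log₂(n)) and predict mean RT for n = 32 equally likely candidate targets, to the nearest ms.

960 ms

Solve the two-equation system in a and b:
  b = (650 − 495) / (log₂ 8 − log₂ 4) = 155 / (3 − 2) = 155 ms/bit
  a = 495 − 155 × 2 = 185 ms
Then RT(32) = 185 + 155 × log₂ 32 = 185 + 155 × 5 ≈ 960.000 ms.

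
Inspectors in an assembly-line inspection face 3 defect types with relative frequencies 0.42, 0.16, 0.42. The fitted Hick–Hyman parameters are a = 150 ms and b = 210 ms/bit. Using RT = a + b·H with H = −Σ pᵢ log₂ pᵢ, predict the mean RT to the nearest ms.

Entropy contributions −pᵢ log₂ pᵢ: 0.5256, 0.4230, 0.5256; sum H = 1.4743 bits.
RT = a + bH = 150 + 210·1.4743 = 459.61 ms.

460 ms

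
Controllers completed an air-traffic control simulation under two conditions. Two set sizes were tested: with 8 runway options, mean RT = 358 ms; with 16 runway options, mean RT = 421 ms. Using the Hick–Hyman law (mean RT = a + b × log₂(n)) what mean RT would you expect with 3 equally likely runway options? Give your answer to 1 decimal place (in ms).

Fit slope and intercept:
  b = (421 − 358) / (log₂ 16 − log₂ 8) = 63 / (4 − 3) = 63.000 ms/bit
  a = 358 − 63.000 × 3 = 169.000 ms
Then RT(3) = 169.000 + 63.000 × log₂ 3 = 169.000 + 63.000 × 1.5850 ≈ 268.853 ms.

268.9 ms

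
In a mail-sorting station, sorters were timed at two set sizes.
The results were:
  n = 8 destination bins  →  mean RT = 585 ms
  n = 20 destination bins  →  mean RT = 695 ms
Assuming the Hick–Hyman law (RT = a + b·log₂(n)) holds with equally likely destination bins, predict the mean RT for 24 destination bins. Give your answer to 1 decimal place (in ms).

716.9 ms

RT is linear in log₂ n, so two points fix the line:
  b = (695 − 585) / (log₂ 20 − log₂ 8) = 110 / (4.3219 − 3) = 83.212 ms/bit
  a = 585 − 83.212 × 3 = 335.365 ms
Then RT(24) = 335.365 + 83.212 × log₂ 24 = 335.365 + 83.212 × 4.5850 ≈ 716.888 ms.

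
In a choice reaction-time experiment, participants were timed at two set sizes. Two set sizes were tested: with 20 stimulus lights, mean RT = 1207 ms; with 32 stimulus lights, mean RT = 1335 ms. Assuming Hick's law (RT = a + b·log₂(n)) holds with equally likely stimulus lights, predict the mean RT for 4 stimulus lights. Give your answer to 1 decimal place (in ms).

768.7 ms

RT is linear in log₂ n, so two points fix the line:
  b = (1335 − 1207) / (log₂ 32 − log₂ 20) = 128 / (5 − 4.3219) = 188.771 ms/bit
  a = 1207 − 188.771 × 4.3219 = 391.147 ms
Then RT(4) = 391.147 + 188.771 × log₂ 4 = 391.147 + 188.771 × 2 ≈ 768.688 ms.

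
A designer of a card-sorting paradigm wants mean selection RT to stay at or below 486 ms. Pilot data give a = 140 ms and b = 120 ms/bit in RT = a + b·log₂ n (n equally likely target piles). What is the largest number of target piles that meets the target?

Set 140 + 120·log₂ n ≤ 486 → log₂ n ≤ (486 − 140)/120 = 2.8833.
So n ≤ 2^2.8833 = 7.379; the largest integer n is 7.

7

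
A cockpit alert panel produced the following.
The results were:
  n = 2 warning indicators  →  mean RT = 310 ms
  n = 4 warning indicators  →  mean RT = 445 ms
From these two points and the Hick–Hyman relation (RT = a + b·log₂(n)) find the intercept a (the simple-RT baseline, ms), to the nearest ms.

The slope on a log₂ axis is (445 − 310) / (2 − 1) = 135 ms/bit.
a = RT₁ − b·log₂ n₁ = 310 − 135 × 1 = 175.000 ms.

175 ms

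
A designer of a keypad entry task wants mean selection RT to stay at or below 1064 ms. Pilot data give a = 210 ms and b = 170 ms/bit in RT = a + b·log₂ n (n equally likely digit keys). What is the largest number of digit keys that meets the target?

32

Set 210 + 170·log₂ n ≤ 1064 → log₂ n ≤ (1064 − 210)/170 = 5.0235.
So n ≤ 2^5.0235 = 32.526; the largest integer n is 32.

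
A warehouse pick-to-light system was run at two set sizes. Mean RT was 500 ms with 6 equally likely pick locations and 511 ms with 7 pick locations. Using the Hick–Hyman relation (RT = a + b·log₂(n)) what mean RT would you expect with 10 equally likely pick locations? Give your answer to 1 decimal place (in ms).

536.5 ms

Solve the two-equation system in a and b:
  b = (511 − 500) / (log₂ 7 − log₂ 6) = 11 / (2.8074 − 2.5850) = 49.462 ms/bit
  a = 500 − 49.462 × 2.5850 = 372.142 ms
Then RT(10) = 372.142 + 49.462 × log₂ 10 = 372.142 + 49.462 × 3.3219 ≈ 536.452 ms.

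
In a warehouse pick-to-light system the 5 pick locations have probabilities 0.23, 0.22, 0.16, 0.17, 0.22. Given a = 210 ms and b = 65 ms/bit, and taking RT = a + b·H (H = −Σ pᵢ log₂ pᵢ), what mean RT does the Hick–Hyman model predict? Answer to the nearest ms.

H = 0.23·log₂(1/0.23) + 0.22·log₂(1/0.22) + 0.16·log₂(1/0.16) + 0.17·log₂(1/0.17) + 0.22·log₂(1/0.22) = 2.3064 bits.
RT = 210 + 65 × 2.3064 = 359.92 ms.

360 ms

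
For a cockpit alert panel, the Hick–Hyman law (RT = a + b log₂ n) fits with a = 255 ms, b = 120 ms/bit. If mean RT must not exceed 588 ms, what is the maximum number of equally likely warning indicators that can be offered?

Set 255 + 120·log₂ n ≤ 588 → log₂ n ≤ (588 − 255)/120 = 2.7750.
So n ≤ 2^2.7750 = 6.845; the largest integer n is 6.

6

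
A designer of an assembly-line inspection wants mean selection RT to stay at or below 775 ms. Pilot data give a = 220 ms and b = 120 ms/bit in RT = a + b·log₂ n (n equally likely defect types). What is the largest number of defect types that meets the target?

120·log₂ n ≤ 775 − 220 = 555, giving log₂ n ≤ 4.6250 and n ≤ 24.675. The largest whole number is 24.

24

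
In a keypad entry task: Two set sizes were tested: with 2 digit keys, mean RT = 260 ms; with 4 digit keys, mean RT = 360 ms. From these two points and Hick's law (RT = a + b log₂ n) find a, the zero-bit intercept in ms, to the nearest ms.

160 ms

The slope on a log₂ axis is (360 − 260) / (2 − 1) = 100 ms/bit.
a = RT₁ − b·log₂ n₁ = 260 − 100 × 1 = 160.000 ms.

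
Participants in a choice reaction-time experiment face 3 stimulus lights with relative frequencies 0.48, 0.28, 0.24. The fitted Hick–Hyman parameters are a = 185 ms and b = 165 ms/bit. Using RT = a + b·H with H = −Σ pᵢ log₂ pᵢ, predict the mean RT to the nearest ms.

H = 0.48·log₂(1/0.48) + 0.28·log₂(1/0.28) + 0.24·log₂(1/0.24) = 1.5166 bits.
RT = 185 + 165 × 1.5166 = 435.24 ms.

435 ms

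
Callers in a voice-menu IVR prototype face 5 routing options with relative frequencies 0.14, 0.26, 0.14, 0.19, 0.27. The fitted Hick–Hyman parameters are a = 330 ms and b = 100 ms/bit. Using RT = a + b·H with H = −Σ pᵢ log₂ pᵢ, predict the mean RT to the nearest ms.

Entropy contributions −pᵢ log₂ pᵢ: 0.3971, 0.5053, 0.3971, 0.4552, 0.5100; sum H = 2.2648 bits.
RT = a + bH = 330 + 100·2.2648 = 556.48 ms.

556 ms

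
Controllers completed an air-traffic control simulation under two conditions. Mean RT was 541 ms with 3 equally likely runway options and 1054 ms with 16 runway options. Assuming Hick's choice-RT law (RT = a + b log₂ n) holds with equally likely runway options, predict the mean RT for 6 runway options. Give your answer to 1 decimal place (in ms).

Fit slope and intercept:
  b = (1054 − 541) / (log₂ 16 − log₂ 3) = 513 / (4 − 1.5850) = 212.419 ms/bit
  a = 541 − 212.419 × 1.5850 = 204.324 ms
Then RT(6) = 204.324 + 212.419 × log₂ 6 = 204.324 + 212.419 × 2.5850 ≈ 753.419 ms.

753.4 ms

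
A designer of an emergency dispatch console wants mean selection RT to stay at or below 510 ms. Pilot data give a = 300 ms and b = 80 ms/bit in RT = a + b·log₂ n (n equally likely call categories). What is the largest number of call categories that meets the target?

6

Information budget: (510 − 300)/80 = 2.6250 bits, so n ≤ 2^2.6250 = 6.169 → at most 6.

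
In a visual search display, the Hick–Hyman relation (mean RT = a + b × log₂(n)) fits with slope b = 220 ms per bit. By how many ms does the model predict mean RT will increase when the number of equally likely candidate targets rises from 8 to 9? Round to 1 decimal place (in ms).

The intercept a cancels: ΔRT = b·(log₂ n₂ − log₂ n₁) = b·log₂(n₂/n₁).
log₂(9) − log₂(8) = 3.1699 − 3 = 0.1699.
ΔRT = 220 × 0.1699 = 37.384 ms.

37.4 ms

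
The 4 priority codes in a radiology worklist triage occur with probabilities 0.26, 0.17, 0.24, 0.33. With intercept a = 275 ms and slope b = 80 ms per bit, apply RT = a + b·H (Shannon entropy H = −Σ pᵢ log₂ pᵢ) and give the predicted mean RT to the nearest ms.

432 ms

H = 0.26·log₂(1/0.26) + 0.17·log₂(1/0.17) + 0.24·log₂(1/0.24) + 0.33·log₂(1/0.33) = 1.9618 bits.
RT = 275 + 80 × 1.9618 = 431.95 ms.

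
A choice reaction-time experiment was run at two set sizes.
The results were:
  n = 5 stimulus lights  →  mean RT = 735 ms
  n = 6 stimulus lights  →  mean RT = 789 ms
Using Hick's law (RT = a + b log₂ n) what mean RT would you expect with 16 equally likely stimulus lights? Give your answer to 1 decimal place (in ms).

1079.5 ms

With log₂ n on the abscissa the relation is linear; from the two conditions:
  b = (789 − 735) / (log₂ 6 − log₂ 5) = 54 / (2.5850 − 2.3219) = 205.296 ms/bit
  a = 735 − 205.296 × 2.3219 = 258.317 ms
Then RT(16) = 258.317 + 205.296 × log₂ 16 = 258.317 + 205.296 × 4 ≈ 1079.502 ms.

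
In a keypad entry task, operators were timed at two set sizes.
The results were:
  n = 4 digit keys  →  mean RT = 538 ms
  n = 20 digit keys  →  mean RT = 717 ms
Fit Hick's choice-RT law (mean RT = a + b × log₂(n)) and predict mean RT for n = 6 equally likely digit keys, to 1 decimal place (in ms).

With log₂ n on the abscissa the relation is linear; from the two conditions:
  b = (717 − 538) / (log₂ 20 − log₂ 4) = 179 / (4.3219 − 2) = 77.091 ms/bit
  a = 538 − 77.091 × 2 = 383.818 ms
Then RT(6) = 383.818 + 77.091 × log₂ 6 = 383.818 + 77.091 × 2.5850 ≈ 583.095 ms.

583.1 ms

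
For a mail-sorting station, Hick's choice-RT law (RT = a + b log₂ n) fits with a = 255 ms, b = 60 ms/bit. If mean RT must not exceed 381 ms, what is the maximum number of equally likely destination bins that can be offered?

Information budget: (381 − 255)/60 = 2.1000 bits, so n ≤ 2^2.1000 = 4.287 → at most 4.

4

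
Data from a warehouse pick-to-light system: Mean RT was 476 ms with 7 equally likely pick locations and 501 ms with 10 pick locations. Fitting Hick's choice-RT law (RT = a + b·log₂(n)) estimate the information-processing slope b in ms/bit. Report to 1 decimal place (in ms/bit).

The slope on a log₂ axis is (501 − 476) / (3.3219 − 2.8074) = 48.584 ms/bit.

48.6 ms/bit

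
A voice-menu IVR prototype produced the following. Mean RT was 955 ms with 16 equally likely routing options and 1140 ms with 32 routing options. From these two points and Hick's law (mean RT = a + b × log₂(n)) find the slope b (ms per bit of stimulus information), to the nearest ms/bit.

185 ms/bit

Slope: b = (1140 − 955) / (log₂ 32 − log₂ 16) = 185/1.0000 = 185 ms/bit.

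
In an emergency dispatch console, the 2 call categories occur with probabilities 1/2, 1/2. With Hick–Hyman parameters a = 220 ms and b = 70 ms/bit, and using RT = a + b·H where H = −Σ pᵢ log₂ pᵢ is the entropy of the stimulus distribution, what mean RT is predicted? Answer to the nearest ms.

Each term −pᵢ log₂ pᵢ: 0.5·1 + 0.5·1; summed, H = 1.000 bits.
Mean RT = a + bH = 220 + 70·1.000 = 290.00 ms.

290 ms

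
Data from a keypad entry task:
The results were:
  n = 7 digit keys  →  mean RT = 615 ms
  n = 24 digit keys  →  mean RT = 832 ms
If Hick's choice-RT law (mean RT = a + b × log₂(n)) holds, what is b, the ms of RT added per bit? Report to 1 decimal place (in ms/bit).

b = (RT₂ − RT₁)/(log₂ n₂ − log₂ n₁) = (832 − 615)/(4.5850 − 2.8074) = 122.074 ms/bit.

122.1 ms/bit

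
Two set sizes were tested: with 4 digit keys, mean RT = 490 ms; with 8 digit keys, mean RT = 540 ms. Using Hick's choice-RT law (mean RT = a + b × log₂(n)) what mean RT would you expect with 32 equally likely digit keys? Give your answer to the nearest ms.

Solve the two-equation system in a and b:
  b = (540 − 490) / (log₂ 8 − log₂ 4) = 50 / (3 − 2) = 50 ms/bit
  a = 490 − 50 × 2 = 390 ms
Then RT(32) = 390 + 50 × log₂ 32 = 390 + 50 × 5 ≈ 640.000 ms.

640 ms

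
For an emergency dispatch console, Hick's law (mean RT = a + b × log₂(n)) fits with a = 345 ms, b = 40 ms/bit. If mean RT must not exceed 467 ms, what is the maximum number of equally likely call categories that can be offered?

Information budget: (467 − 345)/40 = 3.0500 bits, so n ≤ 2^3.0500 = 8.282 → at most 8.

8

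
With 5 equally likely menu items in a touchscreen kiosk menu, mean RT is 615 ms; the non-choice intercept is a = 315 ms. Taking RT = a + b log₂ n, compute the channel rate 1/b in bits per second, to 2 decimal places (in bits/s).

Choice component = 615 − 315 = 300 ms over log₂(5) = 2.3219 bits.
b = 300 / 2.3219 = 129.203 ms/bit, so 1/b = 7.740 bits/s.

7.74 bits/s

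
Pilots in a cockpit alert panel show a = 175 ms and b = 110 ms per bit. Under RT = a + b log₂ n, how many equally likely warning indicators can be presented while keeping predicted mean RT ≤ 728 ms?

32

110·log₂ n ≤ 728 − 175 = 553, giving log₂ n ≤ 5.0273 and n ≤ 32.611. The largest whole number is 32.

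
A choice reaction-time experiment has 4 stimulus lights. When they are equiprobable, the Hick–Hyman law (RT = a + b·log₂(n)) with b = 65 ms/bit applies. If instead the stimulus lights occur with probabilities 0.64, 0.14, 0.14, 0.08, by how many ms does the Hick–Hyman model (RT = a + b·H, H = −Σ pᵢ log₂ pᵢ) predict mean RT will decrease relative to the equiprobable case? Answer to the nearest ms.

The RT saving is b·ΔH. Equiprobable H₀ = log₂(4) = 2.0000 bits; with the given probabilities H = 1.4978 bits.
b·(H₀ − H) = 65 × (2.0000 − 1.4978) = 32.64 ms.

33 ms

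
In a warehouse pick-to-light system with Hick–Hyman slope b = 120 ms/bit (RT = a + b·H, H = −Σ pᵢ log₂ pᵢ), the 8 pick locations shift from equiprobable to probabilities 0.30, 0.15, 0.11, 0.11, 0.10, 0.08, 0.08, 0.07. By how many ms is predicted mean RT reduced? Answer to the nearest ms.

The RT saving is b·ΔH. Equiprobable H₀ = log₂(8) = 3.0000 bits; with the given probabilities H = 2.8160 bits.
b·(H₀ − H) = 120 × (3.0000 − 2.8160) = 22.08 ms.

22 ms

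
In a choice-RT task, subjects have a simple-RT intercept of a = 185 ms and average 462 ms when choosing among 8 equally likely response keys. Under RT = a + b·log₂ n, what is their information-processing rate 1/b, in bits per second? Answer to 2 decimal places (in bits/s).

b = (462 − 185)/log₂ 8 = 277/3 = 92.333 ms per bit = 0.09233 s/bit; the reciprocal is 10.830 bits/s.

10.83 bits/s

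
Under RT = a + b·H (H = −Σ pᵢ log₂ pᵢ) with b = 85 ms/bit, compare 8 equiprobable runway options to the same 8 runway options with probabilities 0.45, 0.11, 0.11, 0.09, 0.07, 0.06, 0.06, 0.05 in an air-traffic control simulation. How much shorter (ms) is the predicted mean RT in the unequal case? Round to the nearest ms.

42 ms

The RT saving is b·ΔH. Equiprobable H₀ = log₂(8) = 3.0000 bits; with the given probabilities H = 2.5033 bits.
b·(H₀ − H) = 85 × (3.0000 − 2.5033) = 42.22 ms.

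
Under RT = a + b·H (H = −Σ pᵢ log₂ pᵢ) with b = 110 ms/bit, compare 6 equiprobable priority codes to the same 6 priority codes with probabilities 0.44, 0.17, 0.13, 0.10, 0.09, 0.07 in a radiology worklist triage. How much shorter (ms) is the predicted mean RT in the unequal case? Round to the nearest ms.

Equiprobable entropy H₀ = log₂ 6 = 2.5850 bits.
Skewed entropy H = −Σ pᵢ log₂ pᵢ = 2.2518 bits.
ΔRT = b·(H₀ − H) = 110 × 0.3332 = 36.65 ms.

37 ms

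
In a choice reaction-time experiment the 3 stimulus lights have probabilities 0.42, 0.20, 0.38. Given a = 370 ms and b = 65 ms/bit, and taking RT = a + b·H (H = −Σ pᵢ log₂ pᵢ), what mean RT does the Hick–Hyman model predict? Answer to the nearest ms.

Entropy contributions −pᵢ log₂ pᵢ: 0.5256, 0.4644, 0.5305; sum H = 1.5205 bits.
RT = a + bH = 370 + 65·1.5205 = 468.83 ms.

469 ms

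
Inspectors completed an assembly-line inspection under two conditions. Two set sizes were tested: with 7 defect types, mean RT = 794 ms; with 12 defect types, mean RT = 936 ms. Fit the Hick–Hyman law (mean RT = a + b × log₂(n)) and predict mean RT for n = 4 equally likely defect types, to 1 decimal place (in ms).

646.6 ms

With log₂ n on the abscissa the relation is linear; from the two conditions:
  b = (936 − 794) / (log₂ 12 − log₂ 7) = 142 / (3.5850 − 2.8074) = 182.611 ms/bit
  a = 794 − 182.611 × 2.8074 = 281.345 ms
Then RT(4) = 281.345 + 182.611 × log₂ 4 = 281.345 + 182.611 × 2 ≈ 646.568 ms.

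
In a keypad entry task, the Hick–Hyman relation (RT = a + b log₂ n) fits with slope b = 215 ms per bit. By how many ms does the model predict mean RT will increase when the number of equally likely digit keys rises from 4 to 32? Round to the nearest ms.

Only the slope matters, since a is common to both: ΔRT = b·log₂(n₂/n₁).
log₂(32) − log₂(4) = log₂(32/4) = log₂(8) = 3.
ΔRT = 215 × 3.0000 = 645.000 ms.

645 ms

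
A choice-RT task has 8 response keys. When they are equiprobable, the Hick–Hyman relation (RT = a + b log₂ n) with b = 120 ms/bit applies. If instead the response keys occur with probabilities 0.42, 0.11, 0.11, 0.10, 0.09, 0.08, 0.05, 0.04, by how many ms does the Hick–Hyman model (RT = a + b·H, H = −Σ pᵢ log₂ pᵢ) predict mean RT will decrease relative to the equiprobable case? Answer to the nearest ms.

52 ms

The RT saving is b·ΔH. Equiprobable H₀ = log₂(8) = 3.0000 bits; with the given probabilities H = 2.5644 bits.
b·(H₀ − H) = 120 × (3.0000 − 2.5644) = 52.27 ms.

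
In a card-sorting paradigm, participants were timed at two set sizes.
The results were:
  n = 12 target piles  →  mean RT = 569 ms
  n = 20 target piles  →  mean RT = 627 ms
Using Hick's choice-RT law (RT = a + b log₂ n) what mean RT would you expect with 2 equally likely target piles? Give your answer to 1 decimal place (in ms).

RT is linear in log₂ n, so two points fix the line:
  b = (627 − 569) / (log₂ 20 − log₂ 12) = 58 / (4.3219 − 3.5850) = 78.701 ms/bit
  a = 569 − 78.701 × 3.5850 = 286.860 ms
Then RT(2) = 286.860 + 78.701 × log₂ 2 = 286.860 + 78.701 × 1 ≈ 365.561 ms.

365.6 ms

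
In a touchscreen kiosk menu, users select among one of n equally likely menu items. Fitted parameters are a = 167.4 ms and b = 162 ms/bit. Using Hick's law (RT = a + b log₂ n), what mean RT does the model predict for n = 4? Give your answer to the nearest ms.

491 ms

log₂(4) = 2 bits, so RT = 167.4 + 162 × 2 ≈ 491.400 ms.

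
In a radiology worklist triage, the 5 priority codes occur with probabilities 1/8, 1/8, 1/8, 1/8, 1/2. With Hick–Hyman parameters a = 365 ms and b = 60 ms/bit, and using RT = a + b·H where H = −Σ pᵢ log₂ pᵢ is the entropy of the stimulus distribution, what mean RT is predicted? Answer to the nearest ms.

485 ms

Each term −pᵢ log₂ pᵢ: 0.125·3 + 0.125·3 + 0.125·3 + 0.125·3 + 0.5·1; summed, H = 2.000 bits.
Mean RT = a + bH = 365 + 60·2.000 = 485.00 ms.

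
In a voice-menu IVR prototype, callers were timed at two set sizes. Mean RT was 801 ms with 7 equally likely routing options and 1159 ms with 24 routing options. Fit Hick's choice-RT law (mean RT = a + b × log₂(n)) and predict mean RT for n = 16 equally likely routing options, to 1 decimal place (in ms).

1041.2 ms

Fit slope and intercept:
  b = (1159 − 801) / (log₂ 24 − log₂ 7) = 358 / (4.5850 − 2.8074) = 201.394 ms/bit
  a = 801 − 201.394 × 2.8074 = 235.615 ms
Then RT(16) = 235.615 + 201.394 × log₂ 16 = 235.615 + 201.394 × 4 ≈ 1041.192 ms.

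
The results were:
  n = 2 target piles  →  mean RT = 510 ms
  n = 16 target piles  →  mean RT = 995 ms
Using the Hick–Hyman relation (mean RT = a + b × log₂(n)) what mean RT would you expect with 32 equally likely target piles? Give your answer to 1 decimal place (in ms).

With log₂ n on the abscissa the relation is linear; from the two conditions:
  b = (995 − 510) / (log₂ 16 − log₂ 2) = 485 / (4 − 1) = 161.667 ms/bit
  a = 510 − 161.667 × 1 = 348.333 ms
Then RT(32) = 348.333 + 161.667 × log₂ 32 = 348.333 + 161.667 × 5 ≈ 1156.667 ms.

1156.7 ms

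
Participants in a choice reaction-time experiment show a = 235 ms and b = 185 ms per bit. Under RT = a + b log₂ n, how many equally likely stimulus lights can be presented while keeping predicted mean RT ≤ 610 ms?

4

Information budget: (610 − 235)/185 = 2.0270 bits, so n ≤ 2^2.0270 = 4.076 → at most 4.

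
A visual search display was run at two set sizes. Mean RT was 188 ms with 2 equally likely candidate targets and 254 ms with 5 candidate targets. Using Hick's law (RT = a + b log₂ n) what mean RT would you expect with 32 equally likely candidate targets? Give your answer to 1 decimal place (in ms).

RT is linear in log₂ n, so two points fix the line:
  b = (254 − 188) / (log₂ 5 − log₂ 2) = 66 / (2.3219 − 1) = 49.927 ms/bit
  a = 188 − 49.927 × 1 = 138.073 ms
Then RT(32) = 138.073 + 49.927 × log₂ 32 = 138.073 + 49.927 × 5 ≈ 387.708 ms.

387.7 ms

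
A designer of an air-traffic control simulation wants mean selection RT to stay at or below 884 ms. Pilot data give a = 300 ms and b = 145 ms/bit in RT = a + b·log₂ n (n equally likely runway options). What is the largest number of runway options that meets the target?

16

145·log₂ n ≤ 884 − 300 = 584, giving log₂ n ≤ 4.0276 and n ≤ 16.309. The largest whole number is 16.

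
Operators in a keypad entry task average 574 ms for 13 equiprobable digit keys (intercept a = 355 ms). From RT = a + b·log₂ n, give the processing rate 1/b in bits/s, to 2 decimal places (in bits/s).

Choice component = 574 − 355 = 219 ms over log₂(13) = 3.7004 bits.
b = 219 / 3.7004 = 59.182 ms/bit, so 1/b = 16.897 bits/s.

16.90 bits/s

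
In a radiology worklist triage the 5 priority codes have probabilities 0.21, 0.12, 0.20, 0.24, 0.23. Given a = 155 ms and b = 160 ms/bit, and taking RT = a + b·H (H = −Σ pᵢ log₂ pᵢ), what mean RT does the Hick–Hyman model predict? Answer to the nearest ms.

Entropy contributions −pᵢ log₂ pᵢ: 0.4728, 0.3671, 0.4644, 0.4941, 0.4877; sum H = 2.2861 bits.
RT = a + bH = 155 + 160·2.2861 = 520.77 ms.

521 ms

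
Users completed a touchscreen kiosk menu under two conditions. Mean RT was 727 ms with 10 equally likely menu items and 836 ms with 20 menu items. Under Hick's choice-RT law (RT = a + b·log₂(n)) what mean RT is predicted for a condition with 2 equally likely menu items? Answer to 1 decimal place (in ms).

Solve the two-equation system in a and b:
  b = (836 − 727) / (log₂ 20 − log₂ 10) = 109 / (4.3219 − 3.3219) = 109.000 ms/bit
  a = 727 − 109.000 × 3.3219 = 364.910 ms
Then RT(2) = 364.910 + 109.000 × log₂ 2 = 364.910 + 109.000 × 1 ≈ 473.910 ms.

473.9 ms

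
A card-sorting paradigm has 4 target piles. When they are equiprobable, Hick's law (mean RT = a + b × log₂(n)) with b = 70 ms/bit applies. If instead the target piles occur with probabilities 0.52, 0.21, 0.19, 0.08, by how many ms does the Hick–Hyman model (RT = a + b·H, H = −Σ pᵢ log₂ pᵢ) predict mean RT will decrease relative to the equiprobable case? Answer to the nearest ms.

20 ms

Equiprobable entropy H₀ = log₂ 4 = 2.0000 bits.
Skewed entropy H = −Σ pᵢ log₂ pᵢ = 1.7101 bits.
ΔRT = b·(H₀ − H) = 70 × 0.2899 = 20.29 ms.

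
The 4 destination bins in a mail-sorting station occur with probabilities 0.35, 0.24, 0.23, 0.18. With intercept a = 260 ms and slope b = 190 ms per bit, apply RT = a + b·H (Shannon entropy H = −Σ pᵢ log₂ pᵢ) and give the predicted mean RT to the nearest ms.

632 ms

Entropy contributions −pᵢ log₂ pᵢ: 0.5301, 0.4941, 0.4877, 0.4453; sum H = 1.9572 bits.
RT = a + bH = 260 + 190·1.9572 = 631.87 ms.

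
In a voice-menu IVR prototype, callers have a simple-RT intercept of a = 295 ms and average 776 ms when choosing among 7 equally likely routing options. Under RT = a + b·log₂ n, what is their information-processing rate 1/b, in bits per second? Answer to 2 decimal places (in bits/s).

5.84 bits/s

b = (776 − 295)/log₂ 7 = 481/2.8074 = 171.336 ms per bit = 0.17134 s/bit; the reciprocal is 5.836 bits/s.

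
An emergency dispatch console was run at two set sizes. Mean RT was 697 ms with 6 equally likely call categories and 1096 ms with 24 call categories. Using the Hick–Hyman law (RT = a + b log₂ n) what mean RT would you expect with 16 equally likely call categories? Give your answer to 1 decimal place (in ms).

979.3 ms

Solve the two-equation system in a and b:
  b = (1096 − 697) / (log₂ 24 − log₂ 6) = 399 / (4.5850 − 2.5850) = 199.500 ms/bit
  a = 697 − 199.500 × 2.5850 = 181.300 ms
Then RT(16) = 181.300 + 199.500 × log₂ 16 = 181.300 + 199.500 × 4 ≈ 979.300 ms.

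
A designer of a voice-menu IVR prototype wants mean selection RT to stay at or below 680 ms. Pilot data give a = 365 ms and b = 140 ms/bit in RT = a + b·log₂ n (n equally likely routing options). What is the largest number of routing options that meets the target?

4

140·log₂ n ≤ 680 − 365 = 315, giving log₂ n ≤ 2.2500 and n ≤ 4.757. The largest whole number is 4.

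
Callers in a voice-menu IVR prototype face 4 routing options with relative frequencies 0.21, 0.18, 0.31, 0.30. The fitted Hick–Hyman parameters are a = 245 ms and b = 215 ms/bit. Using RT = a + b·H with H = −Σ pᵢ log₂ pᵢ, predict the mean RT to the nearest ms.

667 ms

H = 0.21·log₂(1/0.21) + 0.18·log₂(1/0.18) + 0.31·log₂(1/0.31) + 0.30·log₂(1/0.30) = 1.9630 bits.
RT = 245 + 215 × 1.9630 = 667.05 ms.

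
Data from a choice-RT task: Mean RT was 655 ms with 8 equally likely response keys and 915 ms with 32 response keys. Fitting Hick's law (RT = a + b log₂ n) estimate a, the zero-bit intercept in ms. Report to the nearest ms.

b = (RT₂ − RT₁)/(log₂ n₂ − log₂ n₁) = (915 − 655)/(5 − 3) = 130 ms/bit.
Intercept: a = 655 − 130·log₂(8) = 265.000 ms.

265 ms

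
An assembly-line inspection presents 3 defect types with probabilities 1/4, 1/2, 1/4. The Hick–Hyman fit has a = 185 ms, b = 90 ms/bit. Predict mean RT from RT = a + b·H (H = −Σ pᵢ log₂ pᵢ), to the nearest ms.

Each term −pᵢ log₂ pᵢ: 0.25·2 + 0.5·1 + 0.25·2; summed, H = 1.500 bits.
Mean RT = a + bH = 185 + 90·1.500 = 320.00 ms.

320 ms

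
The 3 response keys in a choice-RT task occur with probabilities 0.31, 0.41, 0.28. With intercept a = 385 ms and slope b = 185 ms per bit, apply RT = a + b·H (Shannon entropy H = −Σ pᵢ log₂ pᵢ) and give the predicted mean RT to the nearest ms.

675 ms

H = 0.31·log₂(1/0.31) + 0.41·log₂(1/0.41) + 0.28·log₂(1/0.28) = 1.5654 bits.
RT = 385 + 185 × 1.5654 = 674.60 ms.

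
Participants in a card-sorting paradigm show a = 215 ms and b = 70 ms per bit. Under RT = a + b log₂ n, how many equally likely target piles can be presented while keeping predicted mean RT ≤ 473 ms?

70·log₂ n ≤ 473 − 215 = 258, giving log₂ n ≤ 3.6857 and n ≤ 12.868. The largest whole number is 12.

12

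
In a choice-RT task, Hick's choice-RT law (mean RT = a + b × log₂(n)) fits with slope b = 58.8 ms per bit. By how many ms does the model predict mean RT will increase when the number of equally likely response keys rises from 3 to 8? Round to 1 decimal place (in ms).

Only the slope matters, since a is common to both: ΔRT = b·log₂(n₂/n₁).
log₂(8) − log₂(3) = 3 − 1.5850 = 1.4150.
ΔRT = 58.8 × 1.4150 = 83.204 ms.

83.2 ms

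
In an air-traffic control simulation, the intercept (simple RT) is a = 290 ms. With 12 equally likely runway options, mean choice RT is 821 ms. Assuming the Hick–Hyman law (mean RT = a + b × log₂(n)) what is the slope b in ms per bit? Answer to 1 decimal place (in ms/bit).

148.1 ms/bit

log₂(12) = 3.5850 bits.
b = (RT − a)/log₂ n = (821 − 290) / 3.5850 = 148.119 ms/bit.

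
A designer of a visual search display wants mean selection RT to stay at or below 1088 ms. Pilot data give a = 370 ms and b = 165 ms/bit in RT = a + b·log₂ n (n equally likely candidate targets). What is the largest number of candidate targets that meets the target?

20

165·log₂ n ≤ 1088 − 370 = 718, giving log₂ n ≤ 4.3515 and n ≤ 20.414. The largest whole number is 20.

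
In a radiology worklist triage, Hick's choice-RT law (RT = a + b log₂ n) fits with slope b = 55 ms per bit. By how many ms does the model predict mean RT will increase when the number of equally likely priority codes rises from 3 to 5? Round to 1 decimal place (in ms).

ΔRT = (a + b log₂ n₂) − (a + b log₂ n₁) = b·(log₂ n₂ − log₂ n₁).
log₂(5) − log₂(3) = 2.3219 − 1.5850 = 0.7370.
ΔRT = 55 × 0.7370 = 40.533 ms.

40.5 ms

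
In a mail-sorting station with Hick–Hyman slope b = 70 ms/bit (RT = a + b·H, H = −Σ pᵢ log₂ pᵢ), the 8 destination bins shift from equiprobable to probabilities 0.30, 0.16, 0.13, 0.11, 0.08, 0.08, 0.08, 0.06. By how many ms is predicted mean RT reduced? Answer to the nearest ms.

14 ms

The RT saving is b·ΔH. Equiprobable H₀ = log₂(8) = 3.0000 bits; with the given probabilities H = 2.7951 bits.
b·(H₀ − H) = 70 × (3.0000 − 2.7951) = 14.34 ms.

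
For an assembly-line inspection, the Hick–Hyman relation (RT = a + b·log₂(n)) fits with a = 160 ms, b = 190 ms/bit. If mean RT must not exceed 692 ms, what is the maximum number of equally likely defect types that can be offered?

6

Information budget: (692 − 160)/190 = 2.8000 bits, so n ≤ 2^2.8000 = 6.964 → at most 6.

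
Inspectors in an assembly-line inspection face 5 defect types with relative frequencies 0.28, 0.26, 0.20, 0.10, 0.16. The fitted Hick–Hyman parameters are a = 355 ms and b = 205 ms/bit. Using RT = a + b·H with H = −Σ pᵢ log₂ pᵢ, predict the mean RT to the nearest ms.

Entropy contributions −pᵢ log₂ pᵢ: 0.5142, 0.5053, 0.4644, 0.3322, 0.4230; sum H = 2.2391 bits.
RT = a + bH = 355 + 205·2.2391 = 814.02 ms.

814 ms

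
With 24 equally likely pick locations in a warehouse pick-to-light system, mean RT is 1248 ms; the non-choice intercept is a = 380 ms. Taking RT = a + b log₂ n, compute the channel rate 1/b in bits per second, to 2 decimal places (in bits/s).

5.28 bits/s

b = (1248 − 380)/log₂ 24 = 868/4.5850 = 189.315 ms per bit = 0.18931 s/bit; the reciprocal is 5.282 bits/s.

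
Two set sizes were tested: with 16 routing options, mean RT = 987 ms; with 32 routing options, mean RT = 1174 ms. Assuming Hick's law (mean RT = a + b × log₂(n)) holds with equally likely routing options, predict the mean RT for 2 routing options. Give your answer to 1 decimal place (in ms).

426.0 ms

Fit slope and intercept:
  b = (1174 − 987) / (log₂ 32 − log₂ 16) = 187 / (5 − 4) = 187.000 ms/bit
  a = 987 − 187.000 × 4 = 239.000 ms
Then RT(2) = 239.000 + 187.000 × log₂ 2 = 239.000 + 187.000 × 1 ≈ 426.000 ms.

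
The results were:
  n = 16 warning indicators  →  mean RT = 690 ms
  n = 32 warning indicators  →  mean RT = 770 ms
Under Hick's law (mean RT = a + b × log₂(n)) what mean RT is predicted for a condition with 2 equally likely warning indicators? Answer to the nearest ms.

450 ms

With log₂ n on the abscissa the relation is linear; from the two conditions:
  b = (770 − 690) / (log₂ 32 − log₂ 16) = 80 / (5 − 4) = 80 ms/bit
  a = 690 − 80 × 4 = 370 ms
Then RT(2) = 370 + 80 × log₂ 2 = 370 + 80 × 1 ≈ 450.000 ms.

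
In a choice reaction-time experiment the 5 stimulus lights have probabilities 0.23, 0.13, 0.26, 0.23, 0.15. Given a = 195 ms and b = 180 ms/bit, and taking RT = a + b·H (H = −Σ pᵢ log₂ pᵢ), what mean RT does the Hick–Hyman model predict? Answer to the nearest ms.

604 ms

H = 0.23·log₂(1/0.23) + 0.13·log₂(1/0.13) + 0.26·log₂(1/0.26) + 0.23·log₂(1/0.23) + 0.15·log₂(1/0.15) = 2.2738 bits.
RT = 195 + 180 × 2.2738 = 604.29 ms.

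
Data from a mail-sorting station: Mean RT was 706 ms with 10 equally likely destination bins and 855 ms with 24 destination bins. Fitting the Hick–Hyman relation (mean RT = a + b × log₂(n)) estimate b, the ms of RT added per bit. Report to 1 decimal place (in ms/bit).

118.0 ms/bit

The slope on a log₂ axis is (855 − 706) / (4.5850 − 3.3219) = 117.970 ms/bit.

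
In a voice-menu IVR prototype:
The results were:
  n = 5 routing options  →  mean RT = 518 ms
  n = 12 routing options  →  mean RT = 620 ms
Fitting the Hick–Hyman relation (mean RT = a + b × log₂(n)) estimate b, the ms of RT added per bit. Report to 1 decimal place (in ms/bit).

b = (RT₂ − RT₁)/(log₂ n₂ − log₂ n₁) = (620 − 518)/(3.5850 − 2.3219) = 80.758 ms/bit.

80.8 ms/bit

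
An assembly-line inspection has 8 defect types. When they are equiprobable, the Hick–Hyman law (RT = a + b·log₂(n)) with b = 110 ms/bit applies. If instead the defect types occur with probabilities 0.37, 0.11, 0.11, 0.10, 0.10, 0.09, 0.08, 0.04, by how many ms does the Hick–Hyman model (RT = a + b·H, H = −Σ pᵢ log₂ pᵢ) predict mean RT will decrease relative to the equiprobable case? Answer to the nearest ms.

The RT saving is b·ΔH. Equiprobable H₀ = log₂(8) = 3.0000 bits; with the given probabilities H = 2.6856 bits.
b·(H₀ − H) = 110 × (3.0000 − 2.6856) = 34.58 ms.

35 ms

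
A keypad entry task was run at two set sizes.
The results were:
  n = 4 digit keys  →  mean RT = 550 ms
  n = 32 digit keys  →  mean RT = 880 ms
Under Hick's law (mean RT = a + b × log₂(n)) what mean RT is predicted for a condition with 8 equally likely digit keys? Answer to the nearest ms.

Solve the two-equation system in a and b:
  b = (880 − 550) / (log₂ 32 − log₂ 4) = 330 / (5 − 2) = 110 ms/bit
  a = 550 − 110 × 2 = 330 ms
Then RT(8) = 330 + 110 × log₂ 8 = 330 + 110 × 3 ≈ 660.000 ms.

660 ms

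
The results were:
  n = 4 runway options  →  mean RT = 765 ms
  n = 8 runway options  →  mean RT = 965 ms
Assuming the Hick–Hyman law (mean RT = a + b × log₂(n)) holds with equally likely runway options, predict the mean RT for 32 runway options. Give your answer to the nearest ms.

1365 ms

RT is linear in log₂ n, so two points fix the line:
  b = (965 − 765) / (log₂ 8 − log₂ 4) = 200 / (3 − 2) = 200 ms/bit
  a = 765 − 200 × 2 = 365 ms
Then RT(32) = 365 + 200 × log₂ 32 = 365 + 200 × 5 ≈ 1365.000 ms.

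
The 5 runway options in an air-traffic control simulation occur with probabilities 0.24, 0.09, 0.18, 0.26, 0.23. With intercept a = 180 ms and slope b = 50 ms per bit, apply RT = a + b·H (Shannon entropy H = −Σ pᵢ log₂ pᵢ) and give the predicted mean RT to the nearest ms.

Entropy contributions −pᵢ log₂ pᵢ: 0.4941, 0.3127, 0.4453, 0.5053, 0.4877; sum H = 2.2451 bits.
RT = a + bH = 180 + 50·2.2451 = 292.25 ms.

292 ms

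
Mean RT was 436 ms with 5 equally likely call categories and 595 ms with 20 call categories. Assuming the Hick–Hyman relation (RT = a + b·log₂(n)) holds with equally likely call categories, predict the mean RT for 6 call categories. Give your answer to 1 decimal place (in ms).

456.9 ms

With log₂ n on the abscissa the relation is linear; from the two conditions:
  b = (595 − 436) / (log₂ 20 − log₂ 5) = 159 / (4.3219 − 2.3219) = 79.500 ms/bit
  a = 436 − 79.500 × 2.3219 = 251.407 ms
Then RT(6) = 251.407 + 79.500 × log₂ 6 = 251.407 + 79.500 × 2.5850 ≈ 456.911 ms.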